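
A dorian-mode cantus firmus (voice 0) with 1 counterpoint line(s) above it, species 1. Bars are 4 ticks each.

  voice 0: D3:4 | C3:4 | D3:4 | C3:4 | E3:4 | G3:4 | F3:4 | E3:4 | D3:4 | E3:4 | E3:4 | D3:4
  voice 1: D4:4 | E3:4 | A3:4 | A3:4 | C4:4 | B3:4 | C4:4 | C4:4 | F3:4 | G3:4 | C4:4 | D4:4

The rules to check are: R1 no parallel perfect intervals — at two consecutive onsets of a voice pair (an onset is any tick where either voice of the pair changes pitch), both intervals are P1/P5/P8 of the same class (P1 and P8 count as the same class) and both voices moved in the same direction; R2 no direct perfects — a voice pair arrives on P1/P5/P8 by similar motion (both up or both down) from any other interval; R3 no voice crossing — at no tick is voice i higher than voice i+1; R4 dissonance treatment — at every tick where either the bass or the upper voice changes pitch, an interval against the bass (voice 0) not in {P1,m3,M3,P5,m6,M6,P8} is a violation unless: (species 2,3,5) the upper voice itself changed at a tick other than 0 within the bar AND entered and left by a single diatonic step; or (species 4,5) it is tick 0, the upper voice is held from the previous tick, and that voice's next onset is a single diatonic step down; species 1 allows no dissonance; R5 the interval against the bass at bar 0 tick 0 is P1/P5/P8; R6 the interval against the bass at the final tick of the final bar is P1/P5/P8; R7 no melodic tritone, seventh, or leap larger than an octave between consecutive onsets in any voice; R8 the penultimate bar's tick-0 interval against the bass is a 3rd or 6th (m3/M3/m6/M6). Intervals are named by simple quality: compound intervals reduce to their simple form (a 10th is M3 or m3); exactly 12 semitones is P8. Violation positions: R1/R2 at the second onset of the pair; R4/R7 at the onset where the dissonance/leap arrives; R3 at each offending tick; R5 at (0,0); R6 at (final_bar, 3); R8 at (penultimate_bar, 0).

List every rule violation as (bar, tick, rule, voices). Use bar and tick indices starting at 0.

bar 0: v0=D3 v1=D4 downbeat P8
bar 1: v0=C3 v1=E3 downbeat M3
bar 2: v0=D3 v1=A3 downbeat P5
bar 3: v0=C3 v1=A3 downbeat M6
bar 4: v0=E3 v1=C4 downbeat m6
bar 5: v0=G3 v1=B3 downbeat M3
bar 6: v0=F3 v1=C4 downbeat P5
bar 7: v0=E3 v1=C4 downbeat m6
bar 8: v0=D3 v1=F3 downbeat m3
bar 9: v0=E3 v1=G3 downbeat m3
bar 10: v0=E3 v1=C4 downbeat m6
bar 11: v0=D3 v1=D4 downbeat P8
  -> R7 @ bar 1 tick 0 v(1,): D4->E3 leap 10st
  -> R2 @ bar 2 tick 0 v(0, 1): C3/E3 M3 -> D3/A3 P5 similar

(1, 0, R7, (1,))
(2, 0, R2, (0, 1))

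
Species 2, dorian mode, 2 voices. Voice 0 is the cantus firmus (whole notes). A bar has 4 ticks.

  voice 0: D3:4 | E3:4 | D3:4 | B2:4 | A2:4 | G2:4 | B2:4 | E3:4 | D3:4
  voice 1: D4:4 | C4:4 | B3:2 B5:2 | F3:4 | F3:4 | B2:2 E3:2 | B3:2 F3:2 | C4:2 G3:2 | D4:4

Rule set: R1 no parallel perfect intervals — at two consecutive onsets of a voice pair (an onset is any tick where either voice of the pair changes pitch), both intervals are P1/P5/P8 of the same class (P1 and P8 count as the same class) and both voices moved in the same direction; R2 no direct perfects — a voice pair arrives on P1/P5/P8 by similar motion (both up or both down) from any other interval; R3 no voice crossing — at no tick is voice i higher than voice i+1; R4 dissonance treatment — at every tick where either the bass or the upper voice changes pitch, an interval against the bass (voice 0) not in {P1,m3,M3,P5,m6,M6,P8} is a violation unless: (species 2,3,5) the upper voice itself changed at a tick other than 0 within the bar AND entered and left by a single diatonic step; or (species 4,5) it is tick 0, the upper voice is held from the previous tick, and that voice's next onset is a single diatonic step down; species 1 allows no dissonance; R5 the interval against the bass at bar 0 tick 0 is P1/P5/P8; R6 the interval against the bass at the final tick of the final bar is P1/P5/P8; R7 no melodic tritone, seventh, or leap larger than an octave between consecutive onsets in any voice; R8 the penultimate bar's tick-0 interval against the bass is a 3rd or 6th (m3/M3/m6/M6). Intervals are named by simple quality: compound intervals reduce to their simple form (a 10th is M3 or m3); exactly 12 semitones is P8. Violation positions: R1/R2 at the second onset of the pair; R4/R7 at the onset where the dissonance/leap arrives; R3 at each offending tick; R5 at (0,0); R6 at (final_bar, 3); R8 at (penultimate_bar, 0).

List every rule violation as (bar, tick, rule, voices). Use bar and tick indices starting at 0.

(2, 2, R7, (1,))
(3, 0, R4, (0, 1))
(3, 0, R7, (1,))
(5, 0, R7, (1,))
(6, 0, R2, (0, 1))
(6, 2, R4, (0, 1))
(6, 2, R7, (1,))

bar 0: v0=D3 v1=D4 downbeat P8
bar 1: v0=E3 v1=C4 downbeat m6
bar 2: v0=D3 v1=B3 downbeat M6
bar 3: v0=B2 v1=F3 downbeat TT
bar 4: v0=A2 v1=F3 downbeat m6
bar 5: v0=G2 v1=B2 downbeat M3
bar 6: v0=B2 v1=B3 downbeat P8
bar 7: v0=E3 v1=C4 downbeat m6
bar 8: v0=D3 v1=D4 downbeat P8
  -> R7 @ bar 2 tick 2 v(1,): B3->B5 leap 24st
  -> R4 @ bar 3 tick 0 v(0, 1): B2/F3 TT untreated
  -> R7 @ bar 3 tick 0 v(1,): B5->F3 leap 30st
  -> R7 @ bar 5 tick 0 v(1,): F3->B2 leap 6st
  -> R2 @ bar 6 tick 0 v(0, 1): G2/E3 M6 -> B2/B3 P8 similar
  -> R4 @ bar 6 tick 2 v(0, 1): B2/F3 TT untreated
  -> R7 @ bar 6 tick 2 v(1,): B3->F3 leap 6st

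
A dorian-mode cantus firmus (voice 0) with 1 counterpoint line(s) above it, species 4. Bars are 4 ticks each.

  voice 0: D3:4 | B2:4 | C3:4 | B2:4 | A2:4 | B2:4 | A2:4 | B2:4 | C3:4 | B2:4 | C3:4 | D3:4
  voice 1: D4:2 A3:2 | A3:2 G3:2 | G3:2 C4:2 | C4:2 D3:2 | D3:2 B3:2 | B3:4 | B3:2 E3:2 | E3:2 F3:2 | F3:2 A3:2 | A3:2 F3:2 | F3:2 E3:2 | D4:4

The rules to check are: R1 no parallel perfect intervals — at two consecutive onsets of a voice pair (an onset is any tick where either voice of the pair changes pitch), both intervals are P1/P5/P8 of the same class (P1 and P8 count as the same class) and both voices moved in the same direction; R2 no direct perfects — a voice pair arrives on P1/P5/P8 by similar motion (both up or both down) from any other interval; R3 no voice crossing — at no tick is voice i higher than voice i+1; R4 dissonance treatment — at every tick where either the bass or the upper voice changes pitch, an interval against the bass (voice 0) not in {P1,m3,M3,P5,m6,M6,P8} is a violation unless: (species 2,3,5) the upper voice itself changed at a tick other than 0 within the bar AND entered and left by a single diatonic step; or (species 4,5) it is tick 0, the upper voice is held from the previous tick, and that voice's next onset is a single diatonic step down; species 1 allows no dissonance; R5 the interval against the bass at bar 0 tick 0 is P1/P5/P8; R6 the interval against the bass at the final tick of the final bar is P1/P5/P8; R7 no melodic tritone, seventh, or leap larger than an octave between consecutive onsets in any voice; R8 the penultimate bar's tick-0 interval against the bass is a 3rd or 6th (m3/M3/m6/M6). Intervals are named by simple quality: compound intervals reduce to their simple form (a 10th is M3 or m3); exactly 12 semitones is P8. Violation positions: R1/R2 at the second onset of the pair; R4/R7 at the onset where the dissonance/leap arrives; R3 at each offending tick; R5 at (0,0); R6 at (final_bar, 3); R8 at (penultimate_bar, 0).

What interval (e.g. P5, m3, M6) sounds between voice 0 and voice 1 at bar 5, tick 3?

voice 0=B2 voice 1=B3 -> P8

P8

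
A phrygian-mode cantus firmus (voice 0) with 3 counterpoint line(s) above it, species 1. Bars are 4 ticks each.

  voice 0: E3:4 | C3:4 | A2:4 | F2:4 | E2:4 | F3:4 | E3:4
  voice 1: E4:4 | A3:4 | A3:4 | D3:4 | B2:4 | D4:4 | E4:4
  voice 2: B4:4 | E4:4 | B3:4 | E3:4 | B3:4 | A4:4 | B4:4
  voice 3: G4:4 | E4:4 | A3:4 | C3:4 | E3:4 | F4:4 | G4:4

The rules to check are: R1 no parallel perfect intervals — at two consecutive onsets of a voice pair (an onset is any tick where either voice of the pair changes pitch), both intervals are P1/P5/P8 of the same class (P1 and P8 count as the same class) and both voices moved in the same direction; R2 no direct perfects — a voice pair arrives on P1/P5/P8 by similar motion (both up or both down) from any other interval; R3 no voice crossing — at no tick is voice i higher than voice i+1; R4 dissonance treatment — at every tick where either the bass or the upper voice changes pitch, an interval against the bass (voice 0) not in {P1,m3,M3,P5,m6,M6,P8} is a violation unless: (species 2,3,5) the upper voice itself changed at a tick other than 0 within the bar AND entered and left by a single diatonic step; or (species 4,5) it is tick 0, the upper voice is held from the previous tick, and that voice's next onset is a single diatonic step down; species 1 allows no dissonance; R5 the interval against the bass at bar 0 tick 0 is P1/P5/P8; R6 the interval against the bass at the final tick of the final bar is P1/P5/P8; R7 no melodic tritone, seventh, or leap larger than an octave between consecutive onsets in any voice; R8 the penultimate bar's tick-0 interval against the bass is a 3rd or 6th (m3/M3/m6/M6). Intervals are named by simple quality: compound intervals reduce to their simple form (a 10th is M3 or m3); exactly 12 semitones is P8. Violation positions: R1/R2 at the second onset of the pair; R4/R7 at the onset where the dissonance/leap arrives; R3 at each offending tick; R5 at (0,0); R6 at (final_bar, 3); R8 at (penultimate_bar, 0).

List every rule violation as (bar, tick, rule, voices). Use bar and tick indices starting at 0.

bar 0: v0=E3 v1=E4 v2=B4 v3=G4 downbeat m3
bar 1: v0=C3 v1=A3 v2=E4 v3=E4 downbeat M3
bar 2: v0=A2 v1=A3 v2=B3 v3=A3 downbeat P8
bar 3: v0=F2 v1=D3 v2=E3 v3=C3 downbeat P5
bar 4: v0=E2 v1=B2 v2=B3 v3=E3 downbeat P8
bar 5: v0=F3 v1=D4 v2=A4 v3=F4 downbeat P8
bar 6: v0=E3 v1=E4 v2=B4 v3=G4 downbeat m3
  -> R3 @ bar 0 tick 0 v(2, 3): B4 above G4
  -> R5 @ bar 0 tick 0 v(0, 3): opens on m3
  -> R3 @ bar 0 tick 1 v(2, 3): B4 above G4
  -> R3 @ bar 0 tick 2 v(2, 3): B4 above G4
  -> R3 @ bar 0 tick 3 v(2, 3): B4 above G4
  -> R1 @ bar 1 tick 0 v(1, 2): E4/B4 P5 -> A3/E4 P5 similar
  -> R2 @ bar 1 tick 0 v(1, 3): E4/G4 m3 -> A3/E4 P5 similar
  -> R2 @ bar 1 tick 0 v(2, 3): B4/G4 M3 -> E4/E4 P1 similar
  -> R2 @ bar 2 tick 0 v(0, 3): C3/E4 M3 -> A2/A3 P8 similar
  -> R3 @ bar 2 tick 0 v(2, 3): B3 above A3
  -> R4 @ bar 2 tick 0 v(0, 2): A2/B3 M2 untreated
  -> R3 @ bar 2 tick 1 v(2, 3): B3 above A3
  -> R3 @ bar 2 tick 2 v(2, 3): B3 above A3
  -> R3 @ bar 2 tick 3 v(2, 3): B3 above A3
  -> R2 @ bar 3 tick 0 v(0, 3): A2/A3 P8 -> F2/C3 P5 similar
  -> R3 @ bar 3 tick 0 v(2, 3): E3 above C3
  -> R4 @ bar 3 tick 0 v(0, 2): F2/E3 M7 untreated
  -> R3 @ bar 3 tick 1 v(2, 3): E3 above C3
  -> R3 @ bar 3 tick 2 v(2, 3): E3 above C3
  -> R3 @ bar 3 tick 3 v(2, 3): E3 above C3
  -> R2 @ bar 4 tick 0 v(0, 1): F2/D3 M6 -> E2/B2 P5 similar
  -> R2 @ bar 4 tick 0 v(2, 3): E3/C3 M3 -> B3/E3 P5 similar
  -> R3 @ bar 4 tick 0 v(2, 3): B3 above E3
  -> R3 @ bar 4 tick 1 v(2, 3): B3 above E3
  -> R3 @ bar 4 tick 2 v(2, 3): B3 above E3
  -> R3 @ bar 4 tick 3 v(2, 3): B3 above E3
  -> R1 @ bar 5 tick 0 v(0, 3): E2/E3 P8 -> F3/F4 P8 similar
  -> R2 @ bar 5 tick 0 v(1, 2): B2/B3 P8 -> D4/A4 P5 similar
  -> R3 @ bar 5 tick 0 v(2, 3): A4 above F4
  -> R7 @ bar 5 tick 0 v(0,): E2->F3 leap 13st
  -> R7 @ bar 5 tick 0 v(1,): B2->D4 leap 15st
  -> R7 @ bar 5 tick 0 v(2,): B3->A4 leap 10st
  -> R7 @ bar 5 tick 0 v(3,): E3->F4 leap 13st
  -> R8 @ bar 5 tick 0 v(0, 3): penult P8 not 3rd/6th
  -> R3 @ bar 5 tick 1 v(2, 3): A4 above F4
  -> R3 @ bar 5 tick 2 v(2, 3): A4 above F4
  -> R3 @ bar 5 tick 3 v(2, 3): A4 above F4
  -> R1 @ bar 6 tick 0 v(1, 2): D4/A4 P5 -> E4/B4 P5 similar
  -> R3 @ bar 6 tick 0 v(2, 3): B4 above G4
  -> R3 @ bar 6 tick 1 v(2, 3): B4 above G4
  -> R3 @ bar 6 tick 2 v(2, 3): B4 above G4
  -> R3 @ bar 6 tick 3 v(2, 3): B4 above G4
  -> R6 @ bar 6 tick 3 v(0, 3): closes on m3

(0, 0, R3, (2, 3))
(0, 0, R5, (0, 3))
(0, 1, R3, (2, 3))
(0, 2, R3, (2, 3))
(0, 3, R3, (2, 3))
(1, 0, R1, (1, 2))
(1, 0, R2, (1, 3))
(1, 0, R2, (2, 3))
(2, 0, R2, (0, 3))
(2, 0, R3, (2, 3))
(2, 0, R4, (0, 2))
(2, 1, R3, (2, 3))
(2, 2, R3, (2, 3))
(2, 3, R3, (2, 3))
(3, 0, R2, (0, 3))
(3, 0, R3, (2, 3))
(3, 0, R4, (0, 2))
(3, 1, R3, (2, 3))
(3, 2, R3, (2, 3))
(3, 3, R3, (2, 3))
(4, 0, R2, (0, 1))
(4, 0, R2, (2, 3))
(4, 0, R3, (2, 3))
(4, 1, R3, (2, 3))
(4, 2, R3, (2, 3))
(4, 3, R3, (2, 3))
(5, 0, R1, (0, 3))
(5, 0, R2, (1, 2))
(5, 0, R3, (2, 3))
(5, 0, R7, (0,))
(5, 0, R7, (1,))
(5, 0, R7, (2,))
(5, 0, R7, (3,))
(5, 0, R8, (0, 3))
(5, 1, R3, (2, 3))
(5, 2, R3, (2, 3))
(5, 3, R3, (2, 3))
(6, 0, R1, (1, 2))
(6, 0, R3, (2, 3))
(6, 1, R3, (2, 3))
(6, 2, R3, (2, 3))
(6, 3, R3, (2, 3))
(6, 3, R6, (0, 3))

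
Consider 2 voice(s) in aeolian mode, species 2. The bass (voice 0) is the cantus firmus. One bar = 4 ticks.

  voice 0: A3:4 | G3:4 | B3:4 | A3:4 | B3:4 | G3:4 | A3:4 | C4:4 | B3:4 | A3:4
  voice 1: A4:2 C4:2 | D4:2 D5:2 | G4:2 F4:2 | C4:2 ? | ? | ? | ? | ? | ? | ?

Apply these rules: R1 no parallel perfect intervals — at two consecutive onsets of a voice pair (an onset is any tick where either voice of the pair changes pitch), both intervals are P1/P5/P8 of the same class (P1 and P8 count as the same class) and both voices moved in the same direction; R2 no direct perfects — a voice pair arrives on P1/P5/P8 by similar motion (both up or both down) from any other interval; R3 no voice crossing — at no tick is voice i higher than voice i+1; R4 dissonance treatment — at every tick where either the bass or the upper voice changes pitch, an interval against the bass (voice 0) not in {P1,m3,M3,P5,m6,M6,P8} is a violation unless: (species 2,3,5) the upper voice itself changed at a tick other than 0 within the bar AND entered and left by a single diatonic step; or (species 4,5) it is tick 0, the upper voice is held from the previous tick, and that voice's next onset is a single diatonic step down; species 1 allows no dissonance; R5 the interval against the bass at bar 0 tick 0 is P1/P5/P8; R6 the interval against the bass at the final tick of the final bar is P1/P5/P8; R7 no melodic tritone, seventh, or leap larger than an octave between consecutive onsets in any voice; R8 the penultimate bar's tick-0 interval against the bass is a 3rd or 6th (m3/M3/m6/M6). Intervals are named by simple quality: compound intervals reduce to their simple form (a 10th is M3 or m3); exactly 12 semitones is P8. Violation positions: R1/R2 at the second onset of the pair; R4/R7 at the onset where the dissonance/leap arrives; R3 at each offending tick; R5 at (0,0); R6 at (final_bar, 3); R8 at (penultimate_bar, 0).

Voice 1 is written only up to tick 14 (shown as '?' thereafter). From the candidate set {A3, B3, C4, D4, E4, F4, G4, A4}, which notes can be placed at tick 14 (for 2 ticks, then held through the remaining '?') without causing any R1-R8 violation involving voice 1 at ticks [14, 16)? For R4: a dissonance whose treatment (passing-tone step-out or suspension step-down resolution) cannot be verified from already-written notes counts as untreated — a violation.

{A3, A4, C4, E4, F4}

A3: legal
B3: violates R4
C4: legal
D4: violates R4
E4: legal
F4: legal
G4: violates R4
A4: legal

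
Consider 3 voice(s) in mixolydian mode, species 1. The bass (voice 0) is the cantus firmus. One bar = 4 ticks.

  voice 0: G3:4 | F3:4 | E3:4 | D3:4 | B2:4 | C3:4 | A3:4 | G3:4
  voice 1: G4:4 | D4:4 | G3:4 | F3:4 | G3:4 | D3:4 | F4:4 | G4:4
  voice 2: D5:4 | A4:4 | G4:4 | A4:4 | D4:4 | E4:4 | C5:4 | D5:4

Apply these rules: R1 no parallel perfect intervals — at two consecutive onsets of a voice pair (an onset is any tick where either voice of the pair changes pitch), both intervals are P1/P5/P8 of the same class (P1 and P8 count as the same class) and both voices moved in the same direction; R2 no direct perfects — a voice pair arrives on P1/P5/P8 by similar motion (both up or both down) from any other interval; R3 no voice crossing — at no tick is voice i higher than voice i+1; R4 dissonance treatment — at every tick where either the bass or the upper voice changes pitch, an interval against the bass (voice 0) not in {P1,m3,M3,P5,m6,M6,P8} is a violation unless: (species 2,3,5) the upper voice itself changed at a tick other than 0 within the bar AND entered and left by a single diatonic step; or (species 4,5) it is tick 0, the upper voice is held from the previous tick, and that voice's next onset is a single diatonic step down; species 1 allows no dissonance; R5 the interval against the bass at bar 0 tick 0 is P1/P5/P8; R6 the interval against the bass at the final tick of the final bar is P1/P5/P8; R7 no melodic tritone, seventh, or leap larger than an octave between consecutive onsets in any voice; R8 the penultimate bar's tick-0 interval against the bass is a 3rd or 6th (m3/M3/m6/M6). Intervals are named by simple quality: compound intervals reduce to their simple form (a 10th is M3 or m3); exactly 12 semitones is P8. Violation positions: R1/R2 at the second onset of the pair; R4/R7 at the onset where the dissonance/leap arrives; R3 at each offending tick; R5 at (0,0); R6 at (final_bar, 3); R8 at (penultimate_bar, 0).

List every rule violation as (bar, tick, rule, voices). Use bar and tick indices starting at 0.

bar 0: v0=G3 v1=G4 v2=D5 downbeat P5
bar 1: v0=F3 v1=D4 v2=A4 downbeat M3
bar 2: v0=E3 v1=G3 v2=G4 downbeat m3
bar 3: v0=D3 v1=F3 v2=A4 downbeat P5
bar 4: v0=B2 v1=G3 v2=D4 downbeat m3
bar 5: v0=C3 v1=D3 v2=E4 downbeat M3
bar 6: v0=A3 v1=F4 v2=C5 downbeat m3
bar 7: v0=G3 v1=G4 v2=D5 downbeat P5
  -> R1 @ bar 1 tick 0 v(1, 2): G4/D5 P5 -> D4/A4 P5 similar
  -> R2 @ bar 2 tick 0 v(1, 2): D4/A4 P5 -> G3/G4 P8 similar
  -> R4 @ bar 5 tick 0 v(0, 1): C3/D3 M2 untreated
  -> R2 @ bar 6 tick 0 v(1, 2): D3/E4 M2 -> F4/C5 P5 similar
  -> R7 @ bar 6 tick 0 v(1,): D3->F4 leap 15st
  -> R1 @ bar 7 tick 0 v(1, 2): F4/C5 P5 -> G4/D5 P5 similar

(1, 0, R1, (1, 2))
(2, 0, R2, (1, 2))
(5, 0, R4, (0, 1))
(6, 0, R2, (1, 2))
(6, 0, R7, (1,))
(7, 0, R1, (1, 2))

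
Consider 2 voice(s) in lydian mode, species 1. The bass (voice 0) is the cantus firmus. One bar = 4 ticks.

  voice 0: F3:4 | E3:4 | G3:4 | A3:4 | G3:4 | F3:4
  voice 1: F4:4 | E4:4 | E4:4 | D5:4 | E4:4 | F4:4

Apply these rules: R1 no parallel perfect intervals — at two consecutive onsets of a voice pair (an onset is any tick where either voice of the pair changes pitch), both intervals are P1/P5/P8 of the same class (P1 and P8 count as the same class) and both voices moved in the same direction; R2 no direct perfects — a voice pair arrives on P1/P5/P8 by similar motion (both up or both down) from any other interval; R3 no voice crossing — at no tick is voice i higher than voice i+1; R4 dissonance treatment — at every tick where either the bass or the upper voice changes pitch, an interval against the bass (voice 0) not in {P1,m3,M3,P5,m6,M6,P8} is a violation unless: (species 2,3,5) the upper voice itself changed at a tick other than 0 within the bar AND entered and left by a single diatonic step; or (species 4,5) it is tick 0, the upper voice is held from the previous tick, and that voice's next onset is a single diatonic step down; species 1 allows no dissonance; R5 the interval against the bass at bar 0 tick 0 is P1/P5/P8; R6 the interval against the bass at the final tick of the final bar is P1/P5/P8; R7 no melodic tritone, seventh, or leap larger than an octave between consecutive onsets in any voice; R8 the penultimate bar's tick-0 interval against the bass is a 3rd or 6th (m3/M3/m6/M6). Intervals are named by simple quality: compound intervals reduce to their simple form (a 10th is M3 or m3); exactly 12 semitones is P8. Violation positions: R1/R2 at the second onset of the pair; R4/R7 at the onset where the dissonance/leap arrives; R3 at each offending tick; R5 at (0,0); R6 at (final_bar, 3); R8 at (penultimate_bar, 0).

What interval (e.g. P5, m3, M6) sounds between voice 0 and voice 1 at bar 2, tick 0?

M6

voice 0=G3 voice 1=E4 -> M6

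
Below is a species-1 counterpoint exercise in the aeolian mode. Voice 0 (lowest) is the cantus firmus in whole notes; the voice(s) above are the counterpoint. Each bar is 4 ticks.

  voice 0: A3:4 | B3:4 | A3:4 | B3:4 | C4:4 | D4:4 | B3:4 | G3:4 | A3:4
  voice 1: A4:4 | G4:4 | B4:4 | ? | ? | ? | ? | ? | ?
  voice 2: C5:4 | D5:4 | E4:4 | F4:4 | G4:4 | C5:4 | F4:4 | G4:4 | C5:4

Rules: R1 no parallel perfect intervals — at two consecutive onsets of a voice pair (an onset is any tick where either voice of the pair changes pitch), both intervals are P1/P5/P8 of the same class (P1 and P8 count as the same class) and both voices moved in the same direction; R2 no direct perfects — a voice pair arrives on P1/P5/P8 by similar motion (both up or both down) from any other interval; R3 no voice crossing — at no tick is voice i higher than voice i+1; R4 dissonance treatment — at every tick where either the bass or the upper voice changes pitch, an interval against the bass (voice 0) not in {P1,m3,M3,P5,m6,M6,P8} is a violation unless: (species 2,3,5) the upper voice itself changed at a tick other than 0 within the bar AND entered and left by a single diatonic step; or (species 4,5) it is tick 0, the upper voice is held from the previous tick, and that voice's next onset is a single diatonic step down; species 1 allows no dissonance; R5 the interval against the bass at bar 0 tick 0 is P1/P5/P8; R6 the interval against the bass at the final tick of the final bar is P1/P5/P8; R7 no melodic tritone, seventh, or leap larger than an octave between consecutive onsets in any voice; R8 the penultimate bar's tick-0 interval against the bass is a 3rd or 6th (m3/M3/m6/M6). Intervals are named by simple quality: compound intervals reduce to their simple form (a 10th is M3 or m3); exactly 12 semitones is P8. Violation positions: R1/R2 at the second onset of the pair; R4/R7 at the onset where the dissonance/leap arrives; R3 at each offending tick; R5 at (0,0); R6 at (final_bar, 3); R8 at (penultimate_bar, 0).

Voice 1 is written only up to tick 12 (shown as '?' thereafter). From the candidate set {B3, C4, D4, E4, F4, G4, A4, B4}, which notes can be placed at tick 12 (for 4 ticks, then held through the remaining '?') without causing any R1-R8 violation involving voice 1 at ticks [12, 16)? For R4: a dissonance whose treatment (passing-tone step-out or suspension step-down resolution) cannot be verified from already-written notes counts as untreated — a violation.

B3: legal
C4: violates R4,R7
D4: legal
E4: violates R4
F4: violates R4,R7
G4: violates R3
A4: violates R3,R4
B4: violates R3

{B3, D4}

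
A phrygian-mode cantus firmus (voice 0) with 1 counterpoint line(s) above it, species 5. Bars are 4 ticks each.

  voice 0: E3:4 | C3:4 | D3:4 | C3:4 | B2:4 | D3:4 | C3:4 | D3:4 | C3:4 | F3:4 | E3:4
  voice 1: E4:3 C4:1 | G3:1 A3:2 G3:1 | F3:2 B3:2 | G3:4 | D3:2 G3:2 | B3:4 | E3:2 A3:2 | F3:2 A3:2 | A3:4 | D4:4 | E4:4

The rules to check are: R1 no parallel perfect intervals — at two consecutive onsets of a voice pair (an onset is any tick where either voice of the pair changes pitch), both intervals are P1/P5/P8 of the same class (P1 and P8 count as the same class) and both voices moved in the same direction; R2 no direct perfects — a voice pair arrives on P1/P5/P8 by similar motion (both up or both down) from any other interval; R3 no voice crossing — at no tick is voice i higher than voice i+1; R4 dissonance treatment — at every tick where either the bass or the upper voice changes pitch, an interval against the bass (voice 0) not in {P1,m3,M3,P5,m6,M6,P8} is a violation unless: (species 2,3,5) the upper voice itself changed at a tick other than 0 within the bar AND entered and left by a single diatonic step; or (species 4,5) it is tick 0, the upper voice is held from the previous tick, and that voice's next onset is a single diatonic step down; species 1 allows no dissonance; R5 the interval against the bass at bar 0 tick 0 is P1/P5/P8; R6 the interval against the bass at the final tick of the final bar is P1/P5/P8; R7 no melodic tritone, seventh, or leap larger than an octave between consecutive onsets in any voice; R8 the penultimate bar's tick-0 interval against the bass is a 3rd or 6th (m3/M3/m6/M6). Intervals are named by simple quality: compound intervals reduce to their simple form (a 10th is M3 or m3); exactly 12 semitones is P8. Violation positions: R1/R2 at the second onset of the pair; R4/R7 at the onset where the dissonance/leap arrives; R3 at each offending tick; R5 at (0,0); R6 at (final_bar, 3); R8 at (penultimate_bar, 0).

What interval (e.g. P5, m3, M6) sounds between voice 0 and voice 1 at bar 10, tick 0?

voice 0=E3 voice 1=E4 -> P8

P8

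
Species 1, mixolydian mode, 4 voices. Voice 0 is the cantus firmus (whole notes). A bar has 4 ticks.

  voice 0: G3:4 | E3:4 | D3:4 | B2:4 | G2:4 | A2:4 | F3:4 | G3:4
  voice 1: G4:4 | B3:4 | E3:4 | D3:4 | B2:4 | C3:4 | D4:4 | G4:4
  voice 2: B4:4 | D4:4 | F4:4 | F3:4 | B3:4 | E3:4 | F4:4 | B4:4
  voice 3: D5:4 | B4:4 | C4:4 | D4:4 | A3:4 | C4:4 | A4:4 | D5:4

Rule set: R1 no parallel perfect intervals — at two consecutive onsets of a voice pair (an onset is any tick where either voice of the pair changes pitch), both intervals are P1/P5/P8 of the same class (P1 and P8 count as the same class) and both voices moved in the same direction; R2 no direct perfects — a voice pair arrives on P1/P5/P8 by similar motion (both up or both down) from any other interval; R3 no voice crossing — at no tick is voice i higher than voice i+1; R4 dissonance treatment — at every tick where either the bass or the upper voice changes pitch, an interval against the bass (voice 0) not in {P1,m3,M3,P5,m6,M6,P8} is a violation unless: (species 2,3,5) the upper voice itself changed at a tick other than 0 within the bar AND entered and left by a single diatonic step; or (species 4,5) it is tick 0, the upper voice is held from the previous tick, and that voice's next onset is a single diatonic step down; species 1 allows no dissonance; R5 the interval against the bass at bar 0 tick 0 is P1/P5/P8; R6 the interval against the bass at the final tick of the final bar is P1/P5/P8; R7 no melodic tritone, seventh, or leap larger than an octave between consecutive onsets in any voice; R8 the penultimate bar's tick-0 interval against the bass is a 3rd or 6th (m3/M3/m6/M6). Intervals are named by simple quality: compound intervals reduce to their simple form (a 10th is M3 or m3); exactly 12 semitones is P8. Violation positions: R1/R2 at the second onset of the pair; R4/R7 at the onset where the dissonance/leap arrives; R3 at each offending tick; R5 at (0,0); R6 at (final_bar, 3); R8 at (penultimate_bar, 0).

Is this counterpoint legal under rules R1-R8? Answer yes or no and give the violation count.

bar 0: v0=G3 v1=G4 v2=B4 v3=D5 (P5)
bar 1: v0=E3 v1=B3 v2=D4 v3=B4 (P5)
bar 2: v0=D3 v1=E3 v2=F4 v3=C4 (m7)
bar 3: v0=B2 v1=D3 v2=F3 v3=D4 (m3)
bar 4: v0=G2 v1=B2 v2=B3 v3=A3 (M2)
bar 5: v0=A2 v1=C3 v2=E3 v3=C4 (m3)
bar 6: v0=F3 v1=D4 v2=F4 v3=A4 (M3)
bar 7: v0=G3 v1=G4 v2=B4 v3=D5 (P5)
  R5 @ bar0.0: opens on M3
  R1 @ bar1.0: G3/D5 P5 -> E3/B4 P5 similar
  R2 @ bar1.0: G3/G4 P8 -> E3/B3 P5 similar
  R2 @ bar1.0: G4/D5 P5 -> B3/B4 P8 similar
  R4 @ bar1.0: E3/D4 m7 untreated
  R3 @ bar2.0: F4 above C4
  R4 @ bar2.0: D3/E3 M2 untreated
  R4 @ bar2.0: D3/C4 m7 untreated
  R7 @ bar2.0: B4->C4 leap 11st
  R3 @ bar2.1: F4 above C4
  R3 @ bar2.2: F4 above C4
  R3 @ bar2.3: F4 above C4
  R4 @ bar3.0: B2/F3 TT untreated
  R3 @ bar4.0: B3 above A3
  R4 @ bar4.0: G2/A3 M2 untreated
  R7 @ bar4.0: F3->B3 leap 6st
  R3 @ bar4.1: B3 above A3
  R3 @ bar4.2: B3 above A3
  R3 @ bar4.3: B3 above A3
  R2 @ bar5.0: B2/A3 m7 -> C3/C4 P8 similar
  R2 @ bar6.0: A2/E3 P5 -> F3/F4 P8 similar
  R2 @ bar6.0: C3/C4 P8 -> D4/A4 P5 similar
  R7 @ bar6.0: C3->D4 leap 14st
  R7 @ bar6.0: E3->F4 leap 13st
  R8 @ bar6.0: penult P8 not 3rd/6th
  R1 @ bar7.0: D4/A4 P5 -> G4/D5 P5 similar
  R2 @ bar7.0: F3/D4 M6 -> G3/G4 P8 similar
  R2 @ bar7.0: F3/A4 M3 -> G3/D5 P5 similar
  R7 @ bar7.0: F4->B4 leap 6st
  R6 @ bar7.3: closes on M3

No (30 violations)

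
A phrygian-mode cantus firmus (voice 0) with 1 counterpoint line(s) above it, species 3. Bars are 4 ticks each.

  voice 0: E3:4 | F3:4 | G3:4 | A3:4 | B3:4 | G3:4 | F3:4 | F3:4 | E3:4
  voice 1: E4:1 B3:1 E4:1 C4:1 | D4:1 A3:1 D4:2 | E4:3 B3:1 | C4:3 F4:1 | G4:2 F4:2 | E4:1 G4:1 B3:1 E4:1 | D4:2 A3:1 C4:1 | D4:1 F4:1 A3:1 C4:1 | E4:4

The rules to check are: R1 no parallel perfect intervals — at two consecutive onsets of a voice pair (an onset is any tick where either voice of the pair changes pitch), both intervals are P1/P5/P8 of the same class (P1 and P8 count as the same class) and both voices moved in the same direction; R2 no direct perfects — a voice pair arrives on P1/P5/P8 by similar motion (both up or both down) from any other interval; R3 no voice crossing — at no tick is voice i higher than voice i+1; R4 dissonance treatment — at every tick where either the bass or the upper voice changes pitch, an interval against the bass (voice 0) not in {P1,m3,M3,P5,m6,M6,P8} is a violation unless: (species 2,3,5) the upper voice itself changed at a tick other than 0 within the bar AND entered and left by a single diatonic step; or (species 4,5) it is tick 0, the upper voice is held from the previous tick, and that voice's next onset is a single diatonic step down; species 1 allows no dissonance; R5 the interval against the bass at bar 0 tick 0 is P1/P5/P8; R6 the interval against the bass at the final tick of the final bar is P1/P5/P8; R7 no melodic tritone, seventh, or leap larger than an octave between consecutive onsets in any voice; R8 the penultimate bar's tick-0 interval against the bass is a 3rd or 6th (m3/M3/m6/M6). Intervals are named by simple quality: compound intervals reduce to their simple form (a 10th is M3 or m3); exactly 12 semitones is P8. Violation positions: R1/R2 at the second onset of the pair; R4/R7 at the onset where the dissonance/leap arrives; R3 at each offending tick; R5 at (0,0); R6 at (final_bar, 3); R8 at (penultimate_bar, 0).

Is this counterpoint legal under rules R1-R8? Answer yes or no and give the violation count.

bar 0: v0=E3 v1=E4 (P8)
bar 1: v0=F3 v1=D4 (M6)
bar 2: v0=G3 v1=E4 (M6)
bar 3: v0=A3 v1=C4 (m3)
bar 4: v0=B3 v1=G4 (m6)
bar 5: v0=G3 v1=E4 (M6)
bar 6: v0=F3 v1=D4 (M6)
bar 7: v0=F3 v1=D4 (M6)
bar 8: v0=E3 v1=E4 (P8)

Yes (0 violations)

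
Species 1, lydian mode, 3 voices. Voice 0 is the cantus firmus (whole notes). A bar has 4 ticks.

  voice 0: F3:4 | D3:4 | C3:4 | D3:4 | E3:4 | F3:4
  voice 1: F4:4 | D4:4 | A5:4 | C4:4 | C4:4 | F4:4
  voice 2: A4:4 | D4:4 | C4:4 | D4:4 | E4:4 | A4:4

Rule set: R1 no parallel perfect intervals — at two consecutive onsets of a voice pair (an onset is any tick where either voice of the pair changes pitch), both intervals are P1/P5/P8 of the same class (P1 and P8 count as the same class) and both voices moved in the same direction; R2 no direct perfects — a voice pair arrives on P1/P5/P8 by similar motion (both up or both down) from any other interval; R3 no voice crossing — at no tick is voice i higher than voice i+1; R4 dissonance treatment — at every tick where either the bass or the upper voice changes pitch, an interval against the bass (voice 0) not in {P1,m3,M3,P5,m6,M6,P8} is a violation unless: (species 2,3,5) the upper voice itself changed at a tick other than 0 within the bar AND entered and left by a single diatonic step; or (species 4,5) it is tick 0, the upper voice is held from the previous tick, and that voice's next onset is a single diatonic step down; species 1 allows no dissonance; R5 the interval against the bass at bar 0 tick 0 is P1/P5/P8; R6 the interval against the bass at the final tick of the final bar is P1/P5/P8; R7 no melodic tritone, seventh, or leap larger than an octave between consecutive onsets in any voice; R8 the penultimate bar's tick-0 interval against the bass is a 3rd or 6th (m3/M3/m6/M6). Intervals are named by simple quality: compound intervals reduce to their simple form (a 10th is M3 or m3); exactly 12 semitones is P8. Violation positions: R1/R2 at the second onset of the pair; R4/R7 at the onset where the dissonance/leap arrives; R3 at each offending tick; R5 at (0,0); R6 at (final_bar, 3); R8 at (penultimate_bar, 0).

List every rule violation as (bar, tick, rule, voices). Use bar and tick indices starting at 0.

(0, 0, R5, (0, 2))
(1, 0, R1, (0, 1))
(1, 0, R2, (0, 2))
(1, 0, R2, (1, 2))
(2, 0, R1, (0, 2))
(2, 0, R3, (1, 2))
(2, 0, R7, (1,))
(2, 1, R3, (1, 2))
(2, 2, R3, (1, 2))
(2, 3, R3, (1, 2))
(3, 0, R1, (0, 2))
(3, 0, R4, (0, 1))
(3, 0, R7, (1,))
(4, 0, R1, (0, 2))
(4, 0, R8, (0, 2))
(5, 0, R2, (0, 1))
(5, 3, R6, (0, 2))

bar 0: v0=F3 v1=F4 v2=A4 downbeat M3
bar 1: v0=D3 v1=D4 v2=D4 downbeat P8
bar 2: v0=C3 v1=A5 v2=C4 downbeat P8
bar 3: v0=D3 v1=C4 v2=D4 downbeat P8
bar 4: v0=E3 v1=C4 v2=E4 downbeat P8
bar 5: v0=F3 v1=F4 v2=A4 downbeat M3
  -> R5 @ bar 0 tick 0 v(0, 2): opens on M3
  -> R1 @ bar 1 tick 0 v(0, 1): F3/F4 P8 -> D3/D4 P8 similar
  -> R2 @ bar 1 tick 0 v(0, 2): F3/A4 M3 -> D3/D4 P8 similar
  -> R2 @ bar 1 tick 0 v(1, 2): F4/A4 M3 -> D4/D4 P1 similar
  -> R1 @ bar 2 tick 0 v(0, 2): D3/D4 P8 -> C3/C4 P8 similar
  -> R3 @ bar 2 tick 0 v(1, 2): A5 above C4
  -> R7 @ bar 2 tick 0 v(1,): D4->A5 leap 19st
  -> R3 @ bar 2 tick 1 v(1, 2): A5 above C4
  -> R3 @ bar 2 tick 2 v(1, 2): A5 above C4
  -> R3 @ bar 2 tick 3 v(1, 2): A5 above C4
  -> R1 @ bar 3 tick 0 v(0, 2): C3/C4 P8 -> D3/D4 P8 similar
  -> R4 @ bar 3 tick 0 v(0, 1): D3/C4 m7 untreated
  -> R7 @ bar 3 tick 0 v(1,): A5->C4 leap 21st
  -> R1 @ bar 4 tick 0 v(0, 2): D3/D4 P8 -> E3/E4 P8 similar
  -> R8 @ bar 4 tick 0 v(0, 2): penult P8 not 3rd/6th
  -> R2 @ bar 5 tick 0 v(0, 1): E3/C4 m6 -> F3/F4 P8 similar
  -> R6 @ bar 5 tick 3 v(0, 2): closes on M3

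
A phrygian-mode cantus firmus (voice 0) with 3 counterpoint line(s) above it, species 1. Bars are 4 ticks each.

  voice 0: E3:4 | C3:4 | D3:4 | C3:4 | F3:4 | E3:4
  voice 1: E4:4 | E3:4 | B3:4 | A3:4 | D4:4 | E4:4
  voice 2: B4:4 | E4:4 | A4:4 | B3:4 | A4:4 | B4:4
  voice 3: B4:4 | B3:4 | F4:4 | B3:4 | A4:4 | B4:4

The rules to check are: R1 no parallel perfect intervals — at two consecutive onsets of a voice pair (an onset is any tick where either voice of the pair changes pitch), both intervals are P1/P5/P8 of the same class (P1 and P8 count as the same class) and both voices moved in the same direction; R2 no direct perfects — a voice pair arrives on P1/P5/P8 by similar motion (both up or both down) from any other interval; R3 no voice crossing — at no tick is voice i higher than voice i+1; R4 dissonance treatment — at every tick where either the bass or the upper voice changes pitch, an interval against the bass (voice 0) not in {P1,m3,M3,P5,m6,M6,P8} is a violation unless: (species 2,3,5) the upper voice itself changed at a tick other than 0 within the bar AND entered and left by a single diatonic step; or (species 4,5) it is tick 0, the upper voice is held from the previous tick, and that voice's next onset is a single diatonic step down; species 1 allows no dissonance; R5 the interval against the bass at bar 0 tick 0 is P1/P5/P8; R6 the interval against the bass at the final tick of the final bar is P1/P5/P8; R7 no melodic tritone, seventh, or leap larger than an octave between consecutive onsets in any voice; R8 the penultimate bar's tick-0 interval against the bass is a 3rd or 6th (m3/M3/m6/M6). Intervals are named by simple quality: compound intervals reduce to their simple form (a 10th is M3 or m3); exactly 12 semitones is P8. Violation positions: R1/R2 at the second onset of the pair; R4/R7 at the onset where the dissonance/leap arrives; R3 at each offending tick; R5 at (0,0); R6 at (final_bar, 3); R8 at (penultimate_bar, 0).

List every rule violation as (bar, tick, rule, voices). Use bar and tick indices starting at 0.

(1, 0, R1, (1, 3))
(1, 0, R2, (1, 2))
(1, 0, R3, (2, 3))
(1, 0, R4, (0, 3))
(1, 1, R3, (2, 3))
(1, 2, R3, (2, 3))
(1, 3, R3, (2, 3))
(2, 0, R2, (0, 2))
(2, 0, R3, (2, 3))
(2, 0, R7, (3,))
(2, 1, R3, (2, 3))
(2, 2, R3, (2, 3))
(2, 3, R3, (2, 3))
(3, 0, R2, (2, 3))
(3, 0, R4, (0, 2))
(3, 0, R4, (0, 3))
(3, 0, R7, (2,))
(3, 0, R7, (3,))
(4, 0, R1, (2, 3))
(4, 0, R2, (1, 2))
(4, 0, R2, (1, 3))
(4, 0, R7, (2,))
(4, 0, R7, (3,))
(5, 0, R1, (1, 2))
(5, 0, R1, (1, 3))
(5, 0, R1, (2, 3))

bar 0: v0=E3 v1=E4 v2=B4 v3=B4 downbeat P5
bar 1: v0=C3 v1=E3 v2=E4 v3=B3 downbeat M7
bar 2: v0=D3 v1=B3 v2=A4 v3=F4 downbeat m3
bar 3: v0=C3 v1=A3 v2=B3 v3=B3 downbeat M7
bar 4: v0=F3 v1=D4 v2=A4 v3=A4 downbeat M3
bar 5: v0=E3 v1=E4 v2=B4 v3=B4 downbeat P5
  -> R1 @ bar 1 tick 0 v(1, 3): E4/B4 P5 -> E3/B3 P5 similar
  -> R2 @ bar 1 tick 0 v(1, 2): E4/B4 P5 -> E3/E4 P8 similar
  -> R3 @ bar 1 tick 0 v(2, 3): E4 above B3
  -> R4 @ bar 1 tick 0 v(0, 3): C3/B3 M7 untreated
  -> R3 @ bar 1 tick 1 v(2, 3): E4 above B3
  -> R3 @ bar 1 tick 2 v(2, 3): E4 above B3
  -> R3 @ bar 1 tick 3 v(2, 3): E4 above B3
  -> R2 @ bar 2 tick 0 v(0, 2): C3/E4 M3 -> D3/A4 P5 similar
  -> R3 @ bar 2 tick 0 v(2, 3): A4 above F4
  -> R7 @ bar 2 tick 0 v(3,): B3->F4 leap 6st
  -> R3 @ bar 2 tick 1 v(2, 3): A4 above F4
  -> R3 @ bar 2 tick 2 v(2, 3): A4 above F4
  -> R3 @ bar 2 tick 3 v(2, 3): A4 above F4
  -> R2 @ bar 3 tick 0 v(2, 3): A4/F4 M3 -> B3/B3 P1 similar
  -> R4 @ bar 3 tick 0 v(0, 2): C3/B3 M7 untreated
  -> R4 @ bar 3 tick 0 v(0, 3): C3/B3 M7 untreated
  -> R7 @ bar 3 tick 0 v(2,): A4->B3 leap 10st
  -> R7 @ bar 3 tick 0 v(3,): F4->B3 leap 6st
  -> R1 @ bar 4 tick 0 v(2, 3): B3/B3 P1 -> A4/A4 P1 similar
  -> R2 @ bar 4 tick 0 v(1, 2): A3/B3 M2 -> D4/A4 P5 similar
  -> R2 @ bar 4 tick 0 v(1, 3): A3/B3 M2 -> D4/A4 P5 similar
  -> R7 @ bar 4 tick 0 v(2,): B3->A4 leap 10st
  -> R7 @ bar 4 tick 0 v(3,): B3->A4 leap 10st
  -> R1 @ bar 5 tick 0 v(1, 2): D4/A4 P5 -> E4/B4 P5 similar
  -> R1 @ bar 5 tick 0 v(1, 3): D4/A4 P5 -> E4/B4 P5 similar
  -> R1 @ bar 5 tick 0 v(2, 3): A4/A4 P1 -> B4/B4 P1 similar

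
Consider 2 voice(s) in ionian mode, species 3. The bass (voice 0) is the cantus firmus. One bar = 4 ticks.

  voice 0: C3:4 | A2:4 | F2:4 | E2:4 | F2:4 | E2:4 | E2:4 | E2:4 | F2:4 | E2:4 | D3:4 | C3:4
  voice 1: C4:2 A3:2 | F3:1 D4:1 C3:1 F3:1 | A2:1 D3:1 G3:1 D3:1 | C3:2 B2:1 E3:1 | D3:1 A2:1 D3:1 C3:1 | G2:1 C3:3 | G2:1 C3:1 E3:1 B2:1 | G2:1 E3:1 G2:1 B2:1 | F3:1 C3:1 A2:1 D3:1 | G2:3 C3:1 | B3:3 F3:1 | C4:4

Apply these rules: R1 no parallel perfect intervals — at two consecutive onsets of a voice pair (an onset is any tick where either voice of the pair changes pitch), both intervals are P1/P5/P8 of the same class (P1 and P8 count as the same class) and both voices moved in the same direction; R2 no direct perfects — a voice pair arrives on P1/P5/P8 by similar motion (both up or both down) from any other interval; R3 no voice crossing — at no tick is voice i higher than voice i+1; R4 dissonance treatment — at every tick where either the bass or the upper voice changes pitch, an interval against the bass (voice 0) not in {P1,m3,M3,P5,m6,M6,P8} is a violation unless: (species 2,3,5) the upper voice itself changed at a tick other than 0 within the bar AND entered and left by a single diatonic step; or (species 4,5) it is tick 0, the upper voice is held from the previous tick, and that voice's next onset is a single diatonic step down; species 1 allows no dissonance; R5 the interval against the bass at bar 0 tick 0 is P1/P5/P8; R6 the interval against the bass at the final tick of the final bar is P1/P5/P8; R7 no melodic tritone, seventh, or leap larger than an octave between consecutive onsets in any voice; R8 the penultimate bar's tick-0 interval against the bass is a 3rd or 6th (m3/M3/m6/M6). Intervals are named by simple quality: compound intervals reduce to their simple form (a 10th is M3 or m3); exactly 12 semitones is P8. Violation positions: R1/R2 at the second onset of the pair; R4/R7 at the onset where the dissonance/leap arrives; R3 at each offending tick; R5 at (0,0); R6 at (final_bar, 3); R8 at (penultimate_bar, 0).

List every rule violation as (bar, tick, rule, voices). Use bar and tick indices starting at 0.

(1, 1, R4, (0, 1))
(1, 2, R7, (1,))
(2, 2, R4, (0, 1))
(8, 0, R2, (0, 1))
(8, 0, R7, (1,))
(10, 0, R7, (0,))
(10, 0, R7, (1,))
(10, 3, R7, (1,))

bar 0: v0=C3 v1=C4 downbeat P8
bar 1: v0=A2 v1=F3 downbeat m6
bar 2: v0=F2 v1=A2 downbeat M3
bar 3: v0=E2 v1=C3 downbeat m6
bar 4: v0=F2 v1=D3 downbeat M6
bar 5: v0=E2 v1=G2 downbeat m3
bar 6: v0=E2 v1=G2 downbeat m3
bar 7: v0=E2 v1=G2 downbeat m3
bar 8: v0=F2 v1=F3 downbeat P8
bar 9: v0=E2 v1=G2 downbeat m3
bar 10: v0=D3 v1=B3 downbeat M6
bar 11: v0=C3 v1=C4 downbeat P8
  -> R4 @ bar 1 tick 1 v(0, 1): A2/D4 P4 untreated
  -> R7 @ bar 1 tick 2 v(1,): D4->C3 leap 14st
  -> R4 @ bar 2 tick 2 v(0, 1): F2/G3 M2 untreated
  -> R2 @ bar 8 tick 0 v(0, 1): E2/B2 P5 -> F2/F3 P8 similar
  -> R7 @ bar 8 tick 0 v(1,): B2->F3 leap 6st
  -> R7 @ bar 10 tick 0 v(0,): E2->D3 leap 10st
  -> R7 @ bar 10 tick 0 v(1,): C3->B3 leap 11st
  -> R7 @ bar 10 tick 3 v(1,): B3->F3 leap 6st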